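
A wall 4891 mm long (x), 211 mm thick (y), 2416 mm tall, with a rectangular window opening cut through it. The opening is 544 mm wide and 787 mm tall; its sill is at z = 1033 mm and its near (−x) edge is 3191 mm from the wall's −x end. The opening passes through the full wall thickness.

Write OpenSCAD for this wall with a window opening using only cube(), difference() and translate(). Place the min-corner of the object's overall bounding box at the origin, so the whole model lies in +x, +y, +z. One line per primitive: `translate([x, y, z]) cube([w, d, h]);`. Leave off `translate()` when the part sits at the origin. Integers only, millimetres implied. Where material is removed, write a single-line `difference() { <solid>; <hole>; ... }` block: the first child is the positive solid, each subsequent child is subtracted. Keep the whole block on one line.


difference() { cube([4891, 211, 2416]); translate([3191, 0, 1033]) cube([544, 211, 787]); }


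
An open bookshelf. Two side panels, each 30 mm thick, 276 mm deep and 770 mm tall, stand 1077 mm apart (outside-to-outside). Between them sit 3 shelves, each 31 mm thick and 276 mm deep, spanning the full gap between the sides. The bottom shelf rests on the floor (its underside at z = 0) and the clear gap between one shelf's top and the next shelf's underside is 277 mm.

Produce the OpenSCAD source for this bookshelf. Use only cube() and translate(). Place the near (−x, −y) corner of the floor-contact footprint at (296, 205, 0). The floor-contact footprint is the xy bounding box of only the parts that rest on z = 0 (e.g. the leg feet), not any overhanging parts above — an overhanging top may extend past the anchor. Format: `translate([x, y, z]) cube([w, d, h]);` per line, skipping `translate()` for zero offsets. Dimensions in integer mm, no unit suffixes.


translate([296, 205, 0]) cube([30, 276, 770]);
translate([1343, 205, 0]) cube([30, 276, 770]);
translate([326, 205, 0]) cube([1017, 276, 31]);
translate([326, 205, 308]) cube([1017, 276, 31]);
translate([326, 205, 616]) cube([1017, 276, 31]);


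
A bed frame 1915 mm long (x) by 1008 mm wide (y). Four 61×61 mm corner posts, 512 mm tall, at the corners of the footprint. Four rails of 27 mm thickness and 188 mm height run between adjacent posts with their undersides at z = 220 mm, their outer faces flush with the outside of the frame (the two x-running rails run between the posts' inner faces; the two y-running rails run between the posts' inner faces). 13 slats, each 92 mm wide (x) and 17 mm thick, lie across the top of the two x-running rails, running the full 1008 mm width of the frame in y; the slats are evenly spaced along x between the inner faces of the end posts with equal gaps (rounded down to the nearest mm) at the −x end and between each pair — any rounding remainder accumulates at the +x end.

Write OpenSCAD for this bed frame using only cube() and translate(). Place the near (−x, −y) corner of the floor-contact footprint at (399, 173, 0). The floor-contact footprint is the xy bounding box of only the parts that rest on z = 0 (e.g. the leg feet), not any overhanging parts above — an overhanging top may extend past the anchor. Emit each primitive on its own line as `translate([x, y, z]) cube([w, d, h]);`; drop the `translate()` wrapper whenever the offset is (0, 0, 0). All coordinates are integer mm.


translate([399, 173, 0]) cube([61, 61, 512]);
translate([399, 1120, 0]) cube([61, 61, 512]);
translate([2253, 173, 0]) cube([61, 61, 512]);
translate([2253, 1120, 0]) cube([61, 61, 512]);
translate([460, 173, 220]) cube([1793, 27, 188]);
translate([460, 1154, 220]) cube([1793, 27, 188]);
translate([399, 234, 220]) cube([27, 886, 188]);
translate([2287, 234, 220]) cube([27, 886, 188]);
translate([502, 173, 408]) cube([92, 1008, 17]);
translate([636, 173, 408]) cube([92, 1008, 17]);
translate([770, 173, 408]) cube([92, 1008, 17]);
translate([904, 173, 408]) cube([92, 1008, 17]);
translate([1038, 173, 408]) cube([92, 1008, 17]);
translate([1172, 173, 408]) cube([92, 1008, 17]);
translate([1306, 173, 408]) cube([92, 1008, 17]);
translate([1440, 173, 408]) cube([92, 1008, 17]);
translate([1574, 173, 408]) cube([92, 1008, 17]);
translate([1708, 173, 408]) cube([92, 1008, 17]);
translate([1842, 173, 408]) cube([92, 1008, 17]);
translate([1976, 173, 408]) cube([92, 1008, 17]);
translate([2110, 173, 408]) cube([92, 1008, 17]);


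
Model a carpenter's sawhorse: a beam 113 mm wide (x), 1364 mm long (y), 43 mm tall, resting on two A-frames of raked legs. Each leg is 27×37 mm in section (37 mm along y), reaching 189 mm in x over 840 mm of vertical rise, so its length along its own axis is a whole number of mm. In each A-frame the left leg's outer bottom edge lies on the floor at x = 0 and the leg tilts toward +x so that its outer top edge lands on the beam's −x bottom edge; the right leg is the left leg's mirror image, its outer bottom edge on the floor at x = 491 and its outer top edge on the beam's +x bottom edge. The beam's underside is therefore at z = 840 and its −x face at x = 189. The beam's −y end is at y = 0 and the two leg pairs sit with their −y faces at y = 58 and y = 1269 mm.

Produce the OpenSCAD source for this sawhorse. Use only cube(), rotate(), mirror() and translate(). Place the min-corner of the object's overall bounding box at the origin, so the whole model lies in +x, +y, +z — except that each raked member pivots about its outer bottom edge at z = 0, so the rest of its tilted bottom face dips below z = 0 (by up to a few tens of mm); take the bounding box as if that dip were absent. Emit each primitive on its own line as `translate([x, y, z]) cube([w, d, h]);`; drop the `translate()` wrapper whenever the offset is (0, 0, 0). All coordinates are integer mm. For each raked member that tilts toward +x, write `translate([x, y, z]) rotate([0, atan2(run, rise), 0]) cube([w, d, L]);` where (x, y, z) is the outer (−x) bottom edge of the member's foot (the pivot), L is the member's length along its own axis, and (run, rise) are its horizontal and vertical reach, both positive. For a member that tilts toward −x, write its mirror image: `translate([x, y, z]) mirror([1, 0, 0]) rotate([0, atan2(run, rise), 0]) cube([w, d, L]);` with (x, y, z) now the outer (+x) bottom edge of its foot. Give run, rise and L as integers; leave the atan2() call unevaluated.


translate([189, 0, 840]) cube([113, 1364, 43]);
translate([0, 58, 0]) rotate([0, atan2(189, 840), 0]) cube([27, 37, 861]);
translate([491, 58, 0]) mirror([1, 0, 0]) rotate([0, atan2(189, 840), 0]) cube([27, 37, 861]);
translate([0, 1269, 0]) rotate([0, atan2(189, 840), 0]) cube([27, 37, 861]);
translate([491, 1269, 0]) mirror([1, 0, 0]) rotate([0, atan2(189, 840), 0]) cube([27, 37, 861]);


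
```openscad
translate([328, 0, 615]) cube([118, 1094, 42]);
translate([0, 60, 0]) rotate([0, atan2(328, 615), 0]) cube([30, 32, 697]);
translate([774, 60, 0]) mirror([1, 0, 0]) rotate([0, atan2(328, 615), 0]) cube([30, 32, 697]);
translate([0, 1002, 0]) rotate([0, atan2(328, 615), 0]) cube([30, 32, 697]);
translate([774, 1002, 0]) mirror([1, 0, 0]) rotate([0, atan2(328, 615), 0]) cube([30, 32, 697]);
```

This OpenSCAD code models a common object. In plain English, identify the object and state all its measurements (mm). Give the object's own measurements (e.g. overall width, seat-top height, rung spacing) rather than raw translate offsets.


A sawhorse. A 118×1094×42 mm beam (x, y, z) sits on two A-frame leg pairs. Each pair is two raked legs of 30×32 mm section (32 mm along y) splaying symmetrically in x. Each leg rises 615 mm vertically over 328 mm of horizontal reach and is 697 mm long along its own axis. Every leg's outer bottom edge rests on the floor and its outer top edge meets a bottom edge of the beam — the left legs (tilting toward +x) meet the beam's −x bottom edge, the right legs (their mirror images, tilting toward −x) meet its +x bottom edge — so the leg tops tuck under the beam, the beam's underside is 615 mm above the floor, and the feet are 774 mm apart outside-to-outside with the beam centred between them. The two leg pairs are set in 60 mm from either end of the beam.


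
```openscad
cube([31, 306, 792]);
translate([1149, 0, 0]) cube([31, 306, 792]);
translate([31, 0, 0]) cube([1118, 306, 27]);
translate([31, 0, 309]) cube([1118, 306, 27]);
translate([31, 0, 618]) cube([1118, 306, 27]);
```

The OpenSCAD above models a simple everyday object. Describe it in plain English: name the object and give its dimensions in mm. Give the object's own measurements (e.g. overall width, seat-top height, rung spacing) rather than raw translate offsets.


An open bookshelf. Two side panels, each 31 mm thick, 306 mm deep and 792 mm tall, stand 1180 mm apart (outside-to-outside). Between them sit 3 shelves, each 27 mm thick and 306 mm deep, spanning the full gap between the sides. The bottom shelf rests on the floor (its underside at z = 0) and the clear gap between one shelf's top and the next shelf's underside is 282 mm.


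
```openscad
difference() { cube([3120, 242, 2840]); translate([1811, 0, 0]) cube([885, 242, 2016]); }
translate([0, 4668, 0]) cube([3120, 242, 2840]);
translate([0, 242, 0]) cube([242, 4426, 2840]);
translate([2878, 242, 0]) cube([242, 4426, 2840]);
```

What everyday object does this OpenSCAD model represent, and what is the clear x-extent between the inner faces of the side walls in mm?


A single room. The interior width is 2636 mm.

Four walls enclosing a rectangle with a door in the front wall — a room. Outside width 3120 minus two 242 mm walls gives 2636 mm.


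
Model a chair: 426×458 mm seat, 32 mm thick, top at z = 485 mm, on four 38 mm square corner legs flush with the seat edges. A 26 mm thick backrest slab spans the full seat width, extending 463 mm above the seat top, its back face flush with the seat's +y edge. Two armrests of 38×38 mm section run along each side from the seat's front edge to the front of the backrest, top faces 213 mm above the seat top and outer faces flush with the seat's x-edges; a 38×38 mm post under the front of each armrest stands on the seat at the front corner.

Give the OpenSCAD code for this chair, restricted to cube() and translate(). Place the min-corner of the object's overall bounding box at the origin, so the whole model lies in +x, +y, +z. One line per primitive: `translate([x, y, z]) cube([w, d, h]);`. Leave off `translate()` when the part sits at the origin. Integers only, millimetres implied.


// leg_h = 485 - 32 = 453
// arm post h = 213 - 38 = 175
translate([0, 0, 453]) cube([426, 458, 32]);
cube([38, 38, 453]);
translate([388, 0, 0]) cube([38, 38, 453]);
translate([0, 420, 0]) cube([38, 38, 453]);
translate([388, 420, 0]) cube([38, 38, 453]);
translate([0, 432, 485]) cube([426, 26, 463]);
translate([0, 0, 660]) cube([38, 432, 38]);
translate([388, 0, 660]) cube([38, 432, 38]);
translate([0, 0, 485]) cube([38, 38, 175]);
translate([388, 0, 485]) cube([38, 38, 175]);


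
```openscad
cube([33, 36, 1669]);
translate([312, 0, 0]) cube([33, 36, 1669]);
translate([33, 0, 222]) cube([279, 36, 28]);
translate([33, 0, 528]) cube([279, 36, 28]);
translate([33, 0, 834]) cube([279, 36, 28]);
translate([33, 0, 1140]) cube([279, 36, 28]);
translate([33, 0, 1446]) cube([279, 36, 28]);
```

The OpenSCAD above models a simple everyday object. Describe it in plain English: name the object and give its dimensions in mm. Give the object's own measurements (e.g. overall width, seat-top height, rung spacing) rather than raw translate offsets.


A straight ladder. Two 33×36 mm vertical rails, 1669 mm tall, stand 345 mm apart (outside-to-outside) with their front faces coplanar on the −y side. 5 rungs, each 36 mm deep and 28 mm tall, span between the inner faces of the rails, front faces flush with the rails. The lowest rung's underside is at z = 222 mm and rungs are spaced 306 mm apart (underside to underside).


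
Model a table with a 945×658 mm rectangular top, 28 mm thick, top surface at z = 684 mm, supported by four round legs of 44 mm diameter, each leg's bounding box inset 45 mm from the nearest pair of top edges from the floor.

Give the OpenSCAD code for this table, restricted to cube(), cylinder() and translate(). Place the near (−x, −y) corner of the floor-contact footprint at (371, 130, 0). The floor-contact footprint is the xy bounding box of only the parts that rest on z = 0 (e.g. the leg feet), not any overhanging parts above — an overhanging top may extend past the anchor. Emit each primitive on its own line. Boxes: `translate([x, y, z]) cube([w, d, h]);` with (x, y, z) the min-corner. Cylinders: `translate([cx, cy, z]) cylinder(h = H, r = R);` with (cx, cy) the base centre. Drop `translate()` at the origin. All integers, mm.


// leg_h = 684 - 28 = 656
translate([326, 85, 656]) cube([945, 658, 28]);
translate([393, 152, 0]) cylinder(h = 656, r = 22);
translate([1204, 152, 0]) cylinder(h = 656, r = 22);
translate([393, 676, 0]) cylinder(h = 656, r = 22);
translate([1204, 676, 0]) cylinder(h = 656, r = 22);


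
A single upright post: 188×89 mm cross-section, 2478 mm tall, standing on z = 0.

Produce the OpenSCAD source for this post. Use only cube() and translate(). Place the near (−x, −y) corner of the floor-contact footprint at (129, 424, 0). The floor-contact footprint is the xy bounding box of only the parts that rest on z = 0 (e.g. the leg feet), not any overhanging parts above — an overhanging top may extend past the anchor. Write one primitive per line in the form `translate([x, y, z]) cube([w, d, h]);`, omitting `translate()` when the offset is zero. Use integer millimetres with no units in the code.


translate([129, 424, 0]) cube([188, 89, 2478]);


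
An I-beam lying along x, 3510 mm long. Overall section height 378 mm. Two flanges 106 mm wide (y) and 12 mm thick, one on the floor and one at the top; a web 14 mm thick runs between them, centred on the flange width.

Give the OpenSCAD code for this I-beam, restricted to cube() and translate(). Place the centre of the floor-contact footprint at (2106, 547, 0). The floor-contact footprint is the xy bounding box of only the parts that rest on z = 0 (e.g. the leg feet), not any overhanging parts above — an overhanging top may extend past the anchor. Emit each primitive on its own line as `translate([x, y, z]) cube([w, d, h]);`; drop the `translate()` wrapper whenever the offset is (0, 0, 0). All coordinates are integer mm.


translate([351, 494, 0]) cube([3510, 106, 12]);
translate([351, 540, 12]) cube([3510, 14, 354]);
translate([351, 494, 366]) cube([3510, 106, 12]);


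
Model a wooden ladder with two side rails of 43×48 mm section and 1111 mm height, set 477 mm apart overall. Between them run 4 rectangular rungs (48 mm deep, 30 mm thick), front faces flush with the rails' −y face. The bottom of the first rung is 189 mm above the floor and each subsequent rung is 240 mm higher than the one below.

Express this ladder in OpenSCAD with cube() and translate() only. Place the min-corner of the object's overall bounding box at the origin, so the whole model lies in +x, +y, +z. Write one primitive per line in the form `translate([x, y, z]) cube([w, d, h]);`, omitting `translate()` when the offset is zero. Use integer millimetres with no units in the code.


// rung span = 477 - 2*43 = 391
// rung[k] z = 189 + k*240
cube([43, 48, 1111]);
translate([434, 0, 0]) cube([43, 48, 1111]);
translate([43, 0, 189]) cube([391, 48, 30]);
translate([43, 0, 429]) cube([391, 48, 30]);
translate([43, 0, 669]) cube([391, 48, 30]);
translate([43, 0, 909]) cube([391, 48, 30]);


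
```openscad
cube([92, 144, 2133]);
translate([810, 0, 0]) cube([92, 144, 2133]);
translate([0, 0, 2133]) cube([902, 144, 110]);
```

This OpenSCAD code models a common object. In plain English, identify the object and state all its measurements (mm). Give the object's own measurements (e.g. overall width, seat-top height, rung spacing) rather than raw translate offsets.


A door frame. The clear opening is 718 mm wide and 2133 mm high. Two 92 mm wide jambs, 144 mm deep, stand either side of the opening from the floor to the top of the opening. A 110 mm thick head sits across the top of both jambs, spanning the full outside width of the frame.


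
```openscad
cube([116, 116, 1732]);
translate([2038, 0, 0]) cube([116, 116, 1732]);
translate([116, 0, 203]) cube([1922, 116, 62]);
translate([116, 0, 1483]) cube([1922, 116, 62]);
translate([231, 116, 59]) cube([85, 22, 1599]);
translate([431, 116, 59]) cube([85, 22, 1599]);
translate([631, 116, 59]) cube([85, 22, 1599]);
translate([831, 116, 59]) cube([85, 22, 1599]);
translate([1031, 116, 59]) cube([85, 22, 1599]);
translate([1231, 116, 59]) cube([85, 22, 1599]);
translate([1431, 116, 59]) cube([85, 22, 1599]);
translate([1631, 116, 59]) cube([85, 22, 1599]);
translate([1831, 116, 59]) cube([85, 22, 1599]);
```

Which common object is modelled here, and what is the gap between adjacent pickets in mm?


A fence section. The picket gap is 115 mm.

Two posts, two rails, 9 pickets — a fence section. Span 1922 mm holds 9 pickets of 85 mm with 10 equal gaps: ⌊(1922 − 9·85) / 10⌋ = 115 mm.


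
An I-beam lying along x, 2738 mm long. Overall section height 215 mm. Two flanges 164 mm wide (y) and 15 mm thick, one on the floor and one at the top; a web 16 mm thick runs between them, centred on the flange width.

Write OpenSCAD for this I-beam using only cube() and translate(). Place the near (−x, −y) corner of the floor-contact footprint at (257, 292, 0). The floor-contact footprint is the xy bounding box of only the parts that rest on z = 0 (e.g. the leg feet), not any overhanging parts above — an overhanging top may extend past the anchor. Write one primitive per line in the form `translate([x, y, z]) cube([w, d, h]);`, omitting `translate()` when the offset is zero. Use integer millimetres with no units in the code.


translate([257, 292, 0]) cube([2738, 164, 15]);
translate([257, 366, 15]) cube([2738, 16, 185]);
translate([257, 292, 200]) cube([2738, 164, 15]);


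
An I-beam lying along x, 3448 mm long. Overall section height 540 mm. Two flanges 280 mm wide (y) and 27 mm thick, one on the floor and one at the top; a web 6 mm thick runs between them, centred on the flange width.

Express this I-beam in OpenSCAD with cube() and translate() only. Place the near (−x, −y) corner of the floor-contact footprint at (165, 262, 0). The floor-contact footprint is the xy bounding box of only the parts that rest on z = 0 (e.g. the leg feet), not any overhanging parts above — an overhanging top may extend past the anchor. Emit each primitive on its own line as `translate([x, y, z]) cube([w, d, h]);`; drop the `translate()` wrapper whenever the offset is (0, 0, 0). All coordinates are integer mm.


translate([165, 262, 0]) cube([3448, 280, 27]);
translate([165, 399, 27]) cube([3448, 6, 486]);
translate([165, 262, 513]) cube([3448, 280, 27]);


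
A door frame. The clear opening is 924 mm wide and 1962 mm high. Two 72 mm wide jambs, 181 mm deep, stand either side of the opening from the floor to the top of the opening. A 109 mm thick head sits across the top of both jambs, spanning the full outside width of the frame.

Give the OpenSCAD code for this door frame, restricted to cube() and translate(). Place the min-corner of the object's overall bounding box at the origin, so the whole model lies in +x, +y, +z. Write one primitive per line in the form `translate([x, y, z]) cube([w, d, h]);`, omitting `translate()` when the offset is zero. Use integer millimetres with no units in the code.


cube([72, 181, 1962]);
translate([996, 0, 0]) cube([72, 181, 1962]);
translate([0, 0, 1962]) cube([1068, 181, 109]);


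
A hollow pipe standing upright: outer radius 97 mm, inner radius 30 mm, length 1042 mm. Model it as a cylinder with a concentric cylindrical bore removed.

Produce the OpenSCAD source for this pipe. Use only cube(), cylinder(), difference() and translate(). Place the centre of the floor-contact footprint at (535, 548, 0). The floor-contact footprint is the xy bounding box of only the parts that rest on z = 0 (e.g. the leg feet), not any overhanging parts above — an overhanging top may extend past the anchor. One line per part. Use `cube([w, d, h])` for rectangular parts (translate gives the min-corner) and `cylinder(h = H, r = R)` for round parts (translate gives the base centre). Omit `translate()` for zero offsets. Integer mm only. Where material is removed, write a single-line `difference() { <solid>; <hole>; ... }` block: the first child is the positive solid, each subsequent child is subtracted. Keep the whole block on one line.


difference() { translate([535, 548, 0]) cylinder(h = 1042, r = 97); translate([535, 548, 0]) cylinder(h = 1042, r = 30); }


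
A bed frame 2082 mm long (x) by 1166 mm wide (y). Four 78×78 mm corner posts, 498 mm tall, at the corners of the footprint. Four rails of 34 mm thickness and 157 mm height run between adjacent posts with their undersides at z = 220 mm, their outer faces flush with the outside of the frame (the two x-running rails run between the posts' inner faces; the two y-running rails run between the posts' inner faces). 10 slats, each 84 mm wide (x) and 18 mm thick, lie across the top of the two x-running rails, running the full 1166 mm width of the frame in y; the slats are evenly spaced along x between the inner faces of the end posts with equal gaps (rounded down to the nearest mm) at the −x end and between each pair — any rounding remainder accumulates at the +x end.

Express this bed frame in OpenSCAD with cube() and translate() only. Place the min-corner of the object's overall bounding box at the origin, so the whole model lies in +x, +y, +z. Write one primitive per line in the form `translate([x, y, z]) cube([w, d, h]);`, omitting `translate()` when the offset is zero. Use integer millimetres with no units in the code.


cube([78, 78, 498]);
translate([0, 1088, 0]) cube([78, 78, 498]);
translate([2004, 0, 0]) cube([78, 78, 498]);
translate([2004, 1088, 0]) cube([78, 78, 498]);
translate([78, 0, 220]) cube([1926, 34, 157]);
translate([78, 1132, 220]) cube([1926, 34, 157]);
translate([0, 78, 220]) cube([34, 1010, 157]);
translate([2048, 78, 220]) cube([34, 1010, 157]);
translate([176, 0, 377]) cube([84, 1166, 18]);
translate([358, 0, 377]) cube([84, 1166, 18]);
translate([540, 0, 377]) cube([84, 1166, 18]);
translate([722, 0, 377]) cube([84, 1166, 18]);
translate([904, 0, 377]) cube([84, 1166, 18]);
translate([1086, 0, 377]) cube([84, 1166, 18]);
translate([1268, 0, 377]) cube([84, 1166, 18]);
translate([1450, 0, 377]) cube([84, 1166, 18]);
translate([1632, 0, 377]) cube([84, 1166, 18]);
translate([1814, 0, 377]) cube([84, 1166, 18]);


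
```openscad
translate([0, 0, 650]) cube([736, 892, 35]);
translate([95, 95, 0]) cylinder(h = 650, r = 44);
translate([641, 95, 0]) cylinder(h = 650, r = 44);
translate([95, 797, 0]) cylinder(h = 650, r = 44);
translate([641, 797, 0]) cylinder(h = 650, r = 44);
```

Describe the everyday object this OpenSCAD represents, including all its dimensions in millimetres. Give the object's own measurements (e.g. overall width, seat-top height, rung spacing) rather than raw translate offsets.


A table: top 736 mm (x) × 892 mm (y), 35 mm thick, upper face at z = 685 mm, on four round legs of 88 mm diameter, each leg's bounding box inset 51 mm from the nearest pair of top edges from z = 0 to the bottom of the top.


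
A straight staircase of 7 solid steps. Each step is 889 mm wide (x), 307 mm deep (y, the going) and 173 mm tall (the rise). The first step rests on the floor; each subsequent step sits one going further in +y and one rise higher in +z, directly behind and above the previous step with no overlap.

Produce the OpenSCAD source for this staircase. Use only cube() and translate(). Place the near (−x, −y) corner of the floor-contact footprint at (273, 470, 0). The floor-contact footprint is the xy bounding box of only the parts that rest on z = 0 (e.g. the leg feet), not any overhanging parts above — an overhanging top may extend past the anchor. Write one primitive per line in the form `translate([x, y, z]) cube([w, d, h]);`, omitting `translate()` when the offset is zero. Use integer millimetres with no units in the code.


translate([273, 470, 0]) cube([889, 307, 173]);
translate([273, 777, 173]) cube([889, 307, 173]);
translate([273, 1084, 346]) cube([889, 307, 173]);
translate([273, 1391, 519]) cube([889, 307, 173]);
translate([273, 1698, 692]) cube([889, 307, 173]);
translate([273, 2005, 865]) cube([889, 307, 173]);
translate([273, 2312, 1038]) cube([889, 307, 173]);


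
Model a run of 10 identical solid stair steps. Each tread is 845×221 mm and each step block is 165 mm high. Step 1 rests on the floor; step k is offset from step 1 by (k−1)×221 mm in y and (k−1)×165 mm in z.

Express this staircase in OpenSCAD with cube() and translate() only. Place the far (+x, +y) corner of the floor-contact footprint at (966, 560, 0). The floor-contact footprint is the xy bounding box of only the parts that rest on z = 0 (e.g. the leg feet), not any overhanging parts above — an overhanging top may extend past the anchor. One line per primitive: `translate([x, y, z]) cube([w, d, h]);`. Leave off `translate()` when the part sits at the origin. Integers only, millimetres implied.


translate([121, 339, 0]) cube([845, 221, 165]);
translate([121, 560, 165]) cube([845, 221, 165]);
translate([121, 781, 330]) cube([845, 221, 165]);
translate([121, 1002, 495]) cube([845, 221, 165]);
translate([121, 1223, 660]) cube([845, 221, 165]);
translate([121, 1444, 825]) cube([845, 221, 165]);
translate([121, 1665, 990]) cube([845, 221, 165]);
translate([121, 1886, 1155]) cube([845, 221, 165]);
translate([121, 2107, 1320]) cube([845, 221, 165]);
translate([121, 2328, 1485]) cube([845, 221, 165]);


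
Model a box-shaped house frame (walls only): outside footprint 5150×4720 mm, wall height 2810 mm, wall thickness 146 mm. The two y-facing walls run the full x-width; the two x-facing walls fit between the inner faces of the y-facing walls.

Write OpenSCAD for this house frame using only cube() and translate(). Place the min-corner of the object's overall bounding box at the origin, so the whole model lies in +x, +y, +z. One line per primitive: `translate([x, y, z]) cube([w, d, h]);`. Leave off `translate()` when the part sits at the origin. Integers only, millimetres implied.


cube([5150, 146, 2810]);
translate([0, 4574, 0]) cube([5150, 146, 2810]);
translate([0, 146, 0]) cube([146, 4428, 2810]);
translate([5004, 146, 0]) cube([146, 4428, 2810]);


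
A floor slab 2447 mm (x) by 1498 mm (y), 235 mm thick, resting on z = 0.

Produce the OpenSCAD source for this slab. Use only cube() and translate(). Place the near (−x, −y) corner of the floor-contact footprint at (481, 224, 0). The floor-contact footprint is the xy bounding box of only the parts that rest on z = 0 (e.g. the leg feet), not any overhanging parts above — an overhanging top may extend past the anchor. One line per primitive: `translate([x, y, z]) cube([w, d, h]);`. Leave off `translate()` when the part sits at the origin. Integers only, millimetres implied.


translate([481, 224, 0]) cube([2447, 1498, 235]);


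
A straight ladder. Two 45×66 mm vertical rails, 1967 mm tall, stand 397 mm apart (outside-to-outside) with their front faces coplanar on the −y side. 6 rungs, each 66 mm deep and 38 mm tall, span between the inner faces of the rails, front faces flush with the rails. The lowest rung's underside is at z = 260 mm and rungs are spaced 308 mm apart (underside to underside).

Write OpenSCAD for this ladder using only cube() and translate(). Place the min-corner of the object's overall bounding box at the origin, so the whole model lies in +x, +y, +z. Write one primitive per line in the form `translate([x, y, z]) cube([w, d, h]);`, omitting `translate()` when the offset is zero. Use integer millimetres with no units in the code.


cube([45, 66, 1967]);
translate([352, 0, 0]) cube([45, 66, 1967]);
translate([45, 0, 260]) cube([307, 66, 38]);
translate([45, 0, 568]) cube([307, 66, 38]);
translate([45, 0, 876]) cube([307, 66, 38]);
translate([45, 0, 1184]) cube([307, 66, 38]);
translate([45, 0, 1492]) cube([307, 66, 38]);
translate([45, 0, 1800]) cube([307, 66, 38]);


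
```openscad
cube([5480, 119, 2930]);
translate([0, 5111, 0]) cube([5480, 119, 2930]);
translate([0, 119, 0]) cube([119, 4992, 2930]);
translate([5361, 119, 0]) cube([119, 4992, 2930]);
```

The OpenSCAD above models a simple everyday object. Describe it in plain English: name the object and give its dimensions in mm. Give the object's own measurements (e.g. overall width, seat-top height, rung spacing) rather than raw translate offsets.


The wall frame of a small rectangular building: four walls, each 2930 mm tall and 119 mm thick, enclosing a footprint 5480 mm (x) by 5230 mm (y) outside-to-outside, with no floor or roof. The front and back walls (the −y and +y sides) span the full width; the two side walls fit between them.


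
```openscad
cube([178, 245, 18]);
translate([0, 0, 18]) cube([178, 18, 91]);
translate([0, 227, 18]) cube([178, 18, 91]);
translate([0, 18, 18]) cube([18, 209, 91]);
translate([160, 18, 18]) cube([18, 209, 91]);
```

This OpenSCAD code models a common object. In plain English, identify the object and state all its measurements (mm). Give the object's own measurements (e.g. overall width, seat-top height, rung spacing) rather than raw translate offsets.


An open-topped rectangular box: outside dimensions 178×245×109 mm, with a uniform wall and base thickness of 18 mm. The base is a full 178×245 slab on the floor; four walls sit on top of the base. The front and back walls (the −y and +y sides) span the full width; the two side walls fit between them.


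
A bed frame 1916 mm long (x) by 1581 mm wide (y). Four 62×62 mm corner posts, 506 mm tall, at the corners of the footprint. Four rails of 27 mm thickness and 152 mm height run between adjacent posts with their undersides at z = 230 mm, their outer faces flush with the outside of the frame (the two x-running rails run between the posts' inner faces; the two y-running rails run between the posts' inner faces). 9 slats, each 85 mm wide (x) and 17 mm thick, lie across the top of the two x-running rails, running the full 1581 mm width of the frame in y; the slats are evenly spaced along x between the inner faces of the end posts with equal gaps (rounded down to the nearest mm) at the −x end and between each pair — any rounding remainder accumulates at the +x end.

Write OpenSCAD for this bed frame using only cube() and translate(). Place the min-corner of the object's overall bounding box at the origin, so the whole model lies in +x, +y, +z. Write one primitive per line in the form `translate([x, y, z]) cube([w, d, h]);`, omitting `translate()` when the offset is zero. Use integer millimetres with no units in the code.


// slat z = rail_z + rail_h = 230 + 152 = 382
// slat gap = ⌊(1792 − 9·85) / 10⌋ = 102
cube([62, 62, 506]);
translate([0, 1519, 0]) cube([62, 62, 506]);
translate([1854, 0, 0]) cube([62, 62, 506]);
translate([1854, 1519, 0]) cube([62, 62, 506]);
translate([62, 0, 230]) cube([1792, 27, 152]);
translate([62, 1554, 230]) cube([1792, 27, 152]);
translate([0, 62, 230]) cube([27, 1457, 152]);
translate([1889, 62, 230]) cube([27, 1457, 152]);
translate([164, 0, 382]) cube([85, 1581, 17]);
translate([351, 0, 382]) cube([85, 1581, 17]);
translate([538, 0, 382]) cube([85, 1581, 17]);
translate([725, 0, 382]) cube([85, 1581, 17]);
translate([912, 0, 382]) cube([85, 1581, 17]);
translate([1099, 0, 382]) cube([85, 1581, 17]);
translate([1286, 0, 382]) cube([85, 1581, 17]);
translate([1473, 0, 382]) cube([85, 1581, 17]);
translate([1660, 0, 382]) cube([85, 1581, 17]);


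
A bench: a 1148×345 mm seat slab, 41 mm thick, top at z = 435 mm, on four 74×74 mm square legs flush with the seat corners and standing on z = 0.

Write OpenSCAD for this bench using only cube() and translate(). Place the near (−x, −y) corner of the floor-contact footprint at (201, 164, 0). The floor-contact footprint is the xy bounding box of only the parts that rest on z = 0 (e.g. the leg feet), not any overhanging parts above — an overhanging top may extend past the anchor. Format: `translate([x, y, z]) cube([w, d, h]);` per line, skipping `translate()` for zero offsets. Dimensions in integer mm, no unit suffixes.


translate([201, 164, 394]) cube([1148, 345, 41]);
translate([201, 164, 0]) cube([74, 74, 394]);
translate([201, 435, 0]) cube([74, 74, 394]);
translate([1275, 164, 0]) cube([74, 74, 394]);
translate([1275, 435, 0]) cube([74, 74, 394]);


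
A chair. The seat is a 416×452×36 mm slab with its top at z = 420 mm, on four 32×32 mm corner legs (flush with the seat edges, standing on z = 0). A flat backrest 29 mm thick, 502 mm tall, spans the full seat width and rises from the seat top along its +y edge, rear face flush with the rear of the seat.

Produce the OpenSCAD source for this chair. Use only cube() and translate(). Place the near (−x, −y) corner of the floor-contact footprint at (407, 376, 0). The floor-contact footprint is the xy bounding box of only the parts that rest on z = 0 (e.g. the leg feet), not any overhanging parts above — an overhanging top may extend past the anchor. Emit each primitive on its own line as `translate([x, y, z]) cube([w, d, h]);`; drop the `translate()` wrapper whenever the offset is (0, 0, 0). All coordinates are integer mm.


// leg_h = 420 - 36 = 384
translate([407, 376, 384]) cube([416, 452, 36]);
translate([407, 376, 0]) cube([32, 32, 384]);
translate([791, 376, 0]) cube([32, 32, 384]);
translate([407, 796, 0]) cube([32, 32, 384]);
translate([791, 796, 0]) cube([32, 32, 384]);
translate([407, 799, 420]) cube([416, 29, 502]);


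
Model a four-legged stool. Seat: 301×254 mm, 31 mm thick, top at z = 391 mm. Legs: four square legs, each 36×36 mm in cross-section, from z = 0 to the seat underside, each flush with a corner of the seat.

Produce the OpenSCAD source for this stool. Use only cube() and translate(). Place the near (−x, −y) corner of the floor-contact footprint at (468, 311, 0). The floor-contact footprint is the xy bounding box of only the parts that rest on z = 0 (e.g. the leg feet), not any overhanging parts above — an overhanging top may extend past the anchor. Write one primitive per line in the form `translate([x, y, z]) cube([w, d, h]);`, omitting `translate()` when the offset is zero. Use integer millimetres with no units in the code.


translate([468, 311, 360]) cube([301, 254, 31]);
translate([468, 311, 0]) cube([36, 36, 360]);
translate([733, 311, 0]) cube([36, 36, 360]);
translate([468, 529, 0]) cube([36, 36, 360]);
translate([733, 529, 0]) cube([36, 36, 360]);


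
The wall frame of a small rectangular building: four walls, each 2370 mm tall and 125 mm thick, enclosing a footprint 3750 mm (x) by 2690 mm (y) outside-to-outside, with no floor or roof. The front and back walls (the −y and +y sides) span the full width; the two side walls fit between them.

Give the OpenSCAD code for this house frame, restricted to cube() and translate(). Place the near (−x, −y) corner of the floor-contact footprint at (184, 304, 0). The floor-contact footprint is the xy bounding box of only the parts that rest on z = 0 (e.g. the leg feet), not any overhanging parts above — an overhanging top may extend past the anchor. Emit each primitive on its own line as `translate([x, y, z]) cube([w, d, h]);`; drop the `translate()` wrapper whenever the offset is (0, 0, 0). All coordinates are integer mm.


translate([184, 304, 0]) cube([3750, 125, 2370]);
translate([184, 2869, 0]) cube([3750, 125, 2370]);
translate([184, 429, 0]) cube([125, 2440, 2370]);
translate([3809, 429, 0]) cube([125, 2440, 2370]);


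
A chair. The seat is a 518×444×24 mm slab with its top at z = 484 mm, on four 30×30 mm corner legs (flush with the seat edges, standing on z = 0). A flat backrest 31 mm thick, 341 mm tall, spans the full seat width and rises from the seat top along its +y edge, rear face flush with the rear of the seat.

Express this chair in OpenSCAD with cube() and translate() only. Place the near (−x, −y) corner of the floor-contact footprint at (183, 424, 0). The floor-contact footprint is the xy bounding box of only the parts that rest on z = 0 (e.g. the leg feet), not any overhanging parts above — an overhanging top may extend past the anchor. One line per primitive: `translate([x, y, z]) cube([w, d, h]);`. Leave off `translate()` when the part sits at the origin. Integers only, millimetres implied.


// leg_h = 484 - 24 = 460
translate([183, 424, 460]) cube([518, 444, 24]);
translate([183, 424, 0]) cube([30, 30, 460]);
translate([671, 424, 0]) cube([30, 30, 460]);
translate([183, 838, 0]) cube([30, 30, 460]);
translate([671, 838, 0]) cube([30, 30, 460]);
translate([183, 837, 484]) cube([518, 31, 341]);


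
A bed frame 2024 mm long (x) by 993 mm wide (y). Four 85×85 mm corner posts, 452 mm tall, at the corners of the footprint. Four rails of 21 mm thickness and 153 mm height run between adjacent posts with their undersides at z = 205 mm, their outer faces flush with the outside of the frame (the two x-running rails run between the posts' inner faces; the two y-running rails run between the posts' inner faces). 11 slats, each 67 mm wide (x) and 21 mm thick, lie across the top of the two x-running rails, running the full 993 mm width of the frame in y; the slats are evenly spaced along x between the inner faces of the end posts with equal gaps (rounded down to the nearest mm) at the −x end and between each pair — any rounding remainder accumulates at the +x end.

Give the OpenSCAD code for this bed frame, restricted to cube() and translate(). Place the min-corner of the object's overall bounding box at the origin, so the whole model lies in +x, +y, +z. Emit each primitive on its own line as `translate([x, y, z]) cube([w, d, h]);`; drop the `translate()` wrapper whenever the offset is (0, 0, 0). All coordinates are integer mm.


// slat z = rail_z + rail_h = 205 + 153 = 358
// slat gap = ⌊(1854 − 11·67) / 12⌋ = 93
cube([85, 85, 452]);
translate([0, 908, 0]) cube([85, 85, 452]);
translate([1939, 0, 0]) cube([85, 85, 452]);
translate([1939, 908, 0]) cube([85, 85, 452]);
translate([85, 0, 205]) cube([1854, 21, 153]);
translate([85, 972, 205]) cube([1854, 21, 153]);
translate([0, 85, 205]) cube([21, 823, 153]);
translate([2003, 85, 205]) cube([21, 823, 153]);
translate([178, 0, 358]) cube([67, 993, 21]);
translate([338, 0, 358]) cube([67, 993, 21]);
translate([498, 0, 358]) cube([67, 993, 21]);
translate([658, 0, 358]) cube([67, 993, 21]);
translate([818, 0, 358]) cube([67, 993, 21]);
translate([978, 0, 358]) cube([67, 993, 21]);
translate([1138, 0, 358]) cube([67, 993, 21]);
translate([1298, 0, 358]) cube([67, 993, 21]);
translate([1458, 0, 358]) cube([67, 993, 21]);
translate([1618, 0, 358]) cube([67, 993, 21]);
translate([1778, 0, 358]) cube([67, 993, 21]);


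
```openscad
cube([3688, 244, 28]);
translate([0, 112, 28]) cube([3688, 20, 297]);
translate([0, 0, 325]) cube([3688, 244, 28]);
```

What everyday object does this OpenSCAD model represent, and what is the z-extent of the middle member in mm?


An I-beam. The web height is 297 mm.

Two wide flanges with a thin centred web — an I-beam. Overall 353 mm minus two 28 mm flanges gives a web of 353 − 2·28 = 297 mm.


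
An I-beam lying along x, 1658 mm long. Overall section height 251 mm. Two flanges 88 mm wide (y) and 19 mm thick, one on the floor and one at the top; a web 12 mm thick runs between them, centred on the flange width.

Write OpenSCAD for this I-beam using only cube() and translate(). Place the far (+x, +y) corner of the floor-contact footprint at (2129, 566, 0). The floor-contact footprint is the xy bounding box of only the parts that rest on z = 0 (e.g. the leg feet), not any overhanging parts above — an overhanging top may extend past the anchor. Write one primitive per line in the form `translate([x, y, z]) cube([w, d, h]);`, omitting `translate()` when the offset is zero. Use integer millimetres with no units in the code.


translate([471, 478, 0]) cube([1658, 88, 19]);
translate([471, 516, 19]) cube([1658, 12, 213]);
translate([471, 478, 232]) cube([1658, 88, 19]);
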